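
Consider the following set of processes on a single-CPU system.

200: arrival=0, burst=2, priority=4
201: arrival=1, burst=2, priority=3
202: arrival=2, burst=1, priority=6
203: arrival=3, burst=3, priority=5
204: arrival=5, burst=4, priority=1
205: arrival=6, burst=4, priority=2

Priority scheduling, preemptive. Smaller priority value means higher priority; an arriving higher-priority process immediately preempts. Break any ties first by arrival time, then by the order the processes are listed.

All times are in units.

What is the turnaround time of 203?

Timeline: | 200 0-1 | 201 1-3 | 200 3-4 | 203 4-5 | 204 5-9 | 205 9-13 | 203 13-15 | 202 15-16 |
Completion: 200=4  201=3  202=16  203=15  204=9  205=13
Turnaround (C−A): 200=4  201=2  202=14  203=12  204=4  205=7
Turnaround(203) = completion − arrival = 15 − 3 = 12

12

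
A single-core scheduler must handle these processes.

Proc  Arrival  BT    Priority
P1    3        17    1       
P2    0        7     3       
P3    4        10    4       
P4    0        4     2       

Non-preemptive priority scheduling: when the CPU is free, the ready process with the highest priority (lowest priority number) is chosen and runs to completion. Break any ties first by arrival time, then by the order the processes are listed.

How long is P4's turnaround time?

4

Timeline: | P4 0-4 | P1 4-21 | P2 21-28 | P3 28-38 |
Completion: P1=21  P2=28  P3=38  P4=4
Turnaround (C−A): P1=18  P2=28  P3=34  P4=4
Turnaround(P4) = completion − arrival = 4 − 0 = 4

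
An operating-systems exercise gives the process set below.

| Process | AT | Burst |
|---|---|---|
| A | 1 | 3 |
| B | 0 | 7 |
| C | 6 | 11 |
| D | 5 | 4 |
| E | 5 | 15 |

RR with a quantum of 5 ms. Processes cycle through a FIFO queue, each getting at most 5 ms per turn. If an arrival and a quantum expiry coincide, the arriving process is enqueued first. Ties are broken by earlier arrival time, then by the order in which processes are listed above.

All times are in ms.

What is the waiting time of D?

Schedule: | B 0-5 | A 5-8 | D 8-12 | E 12-17 | B 17-19 | C 19-24 | E 24-29 | C 29-34 | E 34-39 | C 39-40 |
Completion: A=8  B=19  C=40  D=12  E=39
Waiting(D) = turnaround − burst = 7 − 4 = 3

3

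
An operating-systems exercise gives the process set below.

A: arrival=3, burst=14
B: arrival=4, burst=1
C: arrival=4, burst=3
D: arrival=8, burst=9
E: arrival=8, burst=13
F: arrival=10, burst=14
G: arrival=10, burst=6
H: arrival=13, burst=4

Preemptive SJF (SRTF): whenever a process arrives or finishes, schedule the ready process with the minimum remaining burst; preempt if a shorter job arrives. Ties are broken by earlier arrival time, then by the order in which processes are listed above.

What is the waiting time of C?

1

Timeline: | idle 0-3 | A 3-4 | B 4-5 | C 5-8 | D 8-10 | G 10-16 | H 16-20 | D 20-27 | A 27-40 | E 40-53 | F 53-67 |
Completion: A=40  B=5  C=8  D=27  E=53  F=67  G=16  H=20
Turnaround (C−A): A=37  B=1  C=4  D=19  E=45  F=57  G=6  H=7
Waiting(C) = turnaround − burst = 4 − 3 = 1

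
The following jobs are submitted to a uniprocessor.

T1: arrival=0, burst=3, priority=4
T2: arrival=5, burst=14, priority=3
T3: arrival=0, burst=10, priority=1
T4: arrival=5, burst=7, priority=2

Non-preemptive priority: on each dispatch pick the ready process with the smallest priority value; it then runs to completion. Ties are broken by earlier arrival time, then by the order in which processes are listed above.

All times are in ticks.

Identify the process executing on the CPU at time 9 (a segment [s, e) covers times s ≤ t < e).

Gantt: | T3 0-10 | T4 10-17 | T2 17-31 | T1 31-34 |
Completion: T1=34  T2=31  T3=10  T4=17
Turnaround (C−A): T1=34  T2=26  T3=10  T4=12

T3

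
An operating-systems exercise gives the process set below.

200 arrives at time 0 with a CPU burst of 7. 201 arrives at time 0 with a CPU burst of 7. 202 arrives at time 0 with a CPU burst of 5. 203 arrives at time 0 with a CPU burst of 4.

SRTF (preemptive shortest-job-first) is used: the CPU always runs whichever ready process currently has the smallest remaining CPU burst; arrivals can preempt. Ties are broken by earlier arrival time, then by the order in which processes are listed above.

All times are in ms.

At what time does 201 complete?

23

Gantt: | 203 0-4 | 202 4-9 | 200 9-16 | 201 16-23 |
Completion: 200=16  201=23  202=9  203=4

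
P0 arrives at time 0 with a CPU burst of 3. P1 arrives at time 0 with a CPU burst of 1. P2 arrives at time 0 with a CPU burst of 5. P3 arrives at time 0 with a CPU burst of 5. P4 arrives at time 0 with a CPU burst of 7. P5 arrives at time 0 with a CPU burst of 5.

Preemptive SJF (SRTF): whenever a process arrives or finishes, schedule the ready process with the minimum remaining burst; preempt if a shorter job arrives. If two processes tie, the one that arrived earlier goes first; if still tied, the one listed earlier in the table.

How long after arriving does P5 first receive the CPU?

14

Schedule: | P1 0-1 | P0 1-4 | P2 4-9 | P3 9-14 | P5 14-19 | P4 19-26 |
Completion: P0=4  P1=1  P2=9  P3=14  P4=26  P5=19
Turnaround (C−A): P0=4  P1=1  P2=9  P3=14  P4=26  P5=19
Response(P5) = first start − arrival = 14 − 0 = 14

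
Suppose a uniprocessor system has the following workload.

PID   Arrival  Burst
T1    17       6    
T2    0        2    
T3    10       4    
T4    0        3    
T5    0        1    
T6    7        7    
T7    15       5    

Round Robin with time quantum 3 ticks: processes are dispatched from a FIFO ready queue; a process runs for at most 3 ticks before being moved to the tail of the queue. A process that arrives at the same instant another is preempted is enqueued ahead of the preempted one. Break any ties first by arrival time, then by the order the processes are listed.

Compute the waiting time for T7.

6

Timeline: | T2 0-2 | T4 2-5 | T5 5-6 | idle 6-7 | T6 7-10 | T3 10-13 | T6 13-16 | T3 16-17 | T7 17-20 | T6 20-21 | T1 21-24 | T7 24-26 | T1 26-29 |
Completion: T1=29  T2=2  T3=17  T4=5  T5=6  T6=21  T7=26
Turnaround (C−A): T1=12  T2=2  T3=7  T4=5  T5=6  T6=14  T7=11
Waiting(T7) = turnaround − burst = 11 − 5 = 6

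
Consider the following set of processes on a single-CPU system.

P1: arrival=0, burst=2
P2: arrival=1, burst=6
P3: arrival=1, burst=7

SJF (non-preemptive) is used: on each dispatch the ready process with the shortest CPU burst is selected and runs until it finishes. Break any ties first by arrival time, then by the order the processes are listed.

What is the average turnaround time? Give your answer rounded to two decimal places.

7.67

Timeline: | P1 0-2 | P2 2-8 | P3 8-15 |
Completion: P1=2  P2=8  P3=15
Turnaround times: P1=2, P2=7, P3=14
Average turnaround = (2+7+14) / 3 = 23/3 = 7.67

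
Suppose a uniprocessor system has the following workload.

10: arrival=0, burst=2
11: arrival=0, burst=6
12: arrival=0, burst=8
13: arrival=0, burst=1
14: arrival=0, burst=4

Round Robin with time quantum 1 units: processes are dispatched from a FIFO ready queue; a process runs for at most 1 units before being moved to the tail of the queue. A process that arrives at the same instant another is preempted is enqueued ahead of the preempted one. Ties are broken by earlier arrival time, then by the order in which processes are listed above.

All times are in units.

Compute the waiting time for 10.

4

Gantt: | 10 0-1 | 11 1-2 | 12 2-3 | 13 3-4 | 14 4-5 | 10 5-6 | 11 6-7 | 12 7-8 | 14 8-9 | 11 9-10 | 12 10-11 | 14 11-12 | 11 12-13 | 12 13-14 | 14 14-15 | 11 15-16 | 12 16-17 | 11 17-18 | 12 18-21 |
Completion: 10=6  11=18  12=21  13=4  14=15
Turnaround (C−A): 10=6  11=18  12=21  13=4  14=15
Waiting(10) = turnaround − burst = 6 − 2 = 4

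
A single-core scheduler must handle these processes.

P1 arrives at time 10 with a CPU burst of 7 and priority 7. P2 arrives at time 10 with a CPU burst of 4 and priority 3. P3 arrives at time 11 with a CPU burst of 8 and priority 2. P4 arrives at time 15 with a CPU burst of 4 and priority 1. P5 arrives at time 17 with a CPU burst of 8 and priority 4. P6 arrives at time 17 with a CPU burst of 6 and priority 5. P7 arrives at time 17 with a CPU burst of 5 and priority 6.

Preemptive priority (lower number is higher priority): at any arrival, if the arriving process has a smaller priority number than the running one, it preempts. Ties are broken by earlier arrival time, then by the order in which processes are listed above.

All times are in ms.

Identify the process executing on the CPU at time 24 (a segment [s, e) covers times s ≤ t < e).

Timeline: | idle 0-10 | P2 10-11 | P3 11-15 | P4 15-19 | P3 19-23 | P2 23-26 | P5 26-34 | P6 34-40 | P7 40-45 | P1 45-52 |
Completion: P1=52  P2=26  P3=23  P4=19  P5=34  P6=40  P7=45
Turnaround (C−A): P1=42  P2=16  P3=12  P4=4  P5=17  P6=23  P7=28

P2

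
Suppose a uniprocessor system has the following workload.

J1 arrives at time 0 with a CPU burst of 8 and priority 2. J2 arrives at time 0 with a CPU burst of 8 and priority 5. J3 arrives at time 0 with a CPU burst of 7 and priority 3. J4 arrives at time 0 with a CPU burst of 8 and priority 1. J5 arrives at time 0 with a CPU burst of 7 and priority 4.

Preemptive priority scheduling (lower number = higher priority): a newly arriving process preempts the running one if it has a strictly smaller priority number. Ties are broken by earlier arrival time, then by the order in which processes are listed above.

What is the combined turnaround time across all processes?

Schedule: | J4 0-8 | J1 8-16 | J3 16-23 | J5 23-30 | J2 30-38 |
Completion: J1=16  J2=38  J3=23  J4=8  J5=30
Turnaround = completion − arrival: J1=16, J2=38, J3=23, J4=8, J5=30
Total turnaround = 16 + 38 + 23 + 8 + 30 = 115

115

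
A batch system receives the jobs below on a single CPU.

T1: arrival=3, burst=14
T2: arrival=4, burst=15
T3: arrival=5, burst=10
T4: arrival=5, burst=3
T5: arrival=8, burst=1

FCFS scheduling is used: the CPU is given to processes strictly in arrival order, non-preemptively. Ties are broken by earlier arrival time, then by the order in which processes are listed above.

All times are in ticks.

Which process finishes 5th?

Schedule: | idle 0-3 | T1 3-17 | T2 17-32 | T3 32-42 | T4 42-45 | T5 45-46 |
Completion: T1=17  T2=32  T3=42  T4=45  T5=46
Finish order: T1 → T2 → T3 → T4 → T5

T5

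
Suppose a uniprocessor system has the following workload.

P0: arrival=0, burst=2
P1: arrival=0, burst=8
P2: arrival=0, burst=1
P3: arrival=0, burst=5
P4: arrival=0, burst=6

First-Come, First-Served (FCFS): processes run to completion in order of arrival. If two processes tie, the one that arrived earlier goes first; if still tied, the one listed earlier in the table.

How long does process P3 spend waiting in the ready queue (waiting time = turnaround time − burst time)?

11

Timeline: | P0 0-2 | P1 2-10 | P2 10-11 | P3 11-16 | P4 16-22 |
Completion: P0=2  P1=10  P2=11  P3=16  P4=22
Turnaround (C−A): P0=2  P1=10  P2=11  P3=16  P4=22
Waiting(P3) = turnaround − burst = 16 − 5 = 11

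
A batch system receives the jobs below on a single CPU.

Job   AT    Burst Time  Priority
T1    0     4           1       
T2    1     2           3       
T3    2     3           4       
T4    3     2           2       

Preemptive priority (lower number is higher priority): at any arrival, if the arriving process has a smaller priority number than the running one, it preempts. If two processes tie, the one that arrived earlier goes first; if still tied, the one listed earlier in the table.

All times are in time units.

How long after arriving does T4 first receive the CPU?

1

Gantt: | T1 0-4 | T4 4-6 | T2 6-8 | T3 8-11 |
Completion: T1=4  T2=8  T3=11  T4=6
Turnaround (C−A): T1=4  T2=7  T3=9  T4=3
Response(T4) = first start − arrival = 4 − 3 = 1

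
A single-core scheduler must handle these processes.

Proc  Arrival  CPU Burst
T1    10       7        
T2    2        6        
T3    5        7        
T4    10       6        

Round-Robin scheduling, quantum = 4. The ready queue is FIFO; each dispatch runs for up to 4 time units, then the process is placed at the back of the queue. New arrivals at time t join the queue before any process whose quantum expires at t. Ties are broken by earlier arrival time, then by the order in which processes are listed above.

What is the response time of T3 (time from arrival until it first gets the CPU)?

1

Gantt: | idle 0-2 | T2 2-6 | T3 6-10 | T2 10-12 | T1 12-16 | T4 16-20 | T3 20-23 | T1 23-26 | T4 26-28 |
Completion: T1=26  T2=12  T3=23  T4=28
Turnaround (C−A): T1=16  T2=10  T3=18  T4=18
Response(T3) = first start − arrival = 6 − 5 = 1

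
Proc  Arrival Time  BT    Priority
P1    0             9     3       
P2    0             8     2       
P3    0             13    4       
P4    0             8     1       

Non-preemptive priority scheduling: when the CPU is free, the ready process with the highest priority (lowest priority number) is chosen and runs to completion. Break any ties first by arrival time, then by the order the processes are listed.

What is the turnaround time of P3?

38

Gantt: | P4 0-8 | P2 8-16 | P1 16-25 | P3 25-38 |
Completion: P1=25  P2=16  P3=38  P4=8
Turnaround(P3) = completion − arrival = 38 − 0 = 38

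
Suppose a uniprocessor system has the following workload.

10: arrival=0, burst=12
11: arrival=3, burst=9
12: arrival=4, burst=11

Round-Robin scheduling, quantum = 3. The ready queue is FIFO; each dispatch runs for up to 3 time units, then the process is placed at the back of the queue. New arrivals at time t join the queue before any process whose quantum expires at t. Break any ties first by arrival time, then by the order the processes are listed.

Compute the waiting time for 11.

Timeline: | 10 0-3 | 11 3-6 | 10 6-9 | 12 9-12 | 11 12-15 | 10 15-18 | 12 18-21 | 11 21-24 | 10 24-27 | 12 27-32 |
Completion: 10=27  11=24  12=32
Turnaround (C−A): 10=27  11=21  12=28
Waiting(11) = turnaround − burst = 21 − 9 = 12

12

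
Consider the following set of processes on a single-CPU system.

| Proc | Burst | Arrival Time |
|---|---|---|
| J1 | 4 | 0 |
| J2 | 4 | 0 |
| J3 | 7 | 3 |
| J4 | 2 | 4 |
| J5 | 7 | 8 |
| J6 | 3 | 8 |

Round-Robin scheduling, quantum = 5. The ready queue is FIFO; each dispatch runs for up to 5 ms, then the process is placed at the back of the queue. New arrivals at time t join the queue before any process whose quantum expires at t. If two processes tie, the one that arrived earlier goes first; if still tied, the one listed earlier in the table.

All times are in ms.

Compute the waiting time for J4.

Timeline: | J1 0-4 | J2 4-8 | J3 8-13 | J4 13-15 | J5 15-20 | J6 20-23 | J3 23-25 | J5 25-27 |
Completion: J1=4  J2=8  J3=25  J4=15  J5=27  J6=23
Turnaround (C−A): J1=4  J2=8  J3=22  J4=11  J5=19  J6=15
Waiting(J4) = turnaround − burst = 11 − 2 = 9

9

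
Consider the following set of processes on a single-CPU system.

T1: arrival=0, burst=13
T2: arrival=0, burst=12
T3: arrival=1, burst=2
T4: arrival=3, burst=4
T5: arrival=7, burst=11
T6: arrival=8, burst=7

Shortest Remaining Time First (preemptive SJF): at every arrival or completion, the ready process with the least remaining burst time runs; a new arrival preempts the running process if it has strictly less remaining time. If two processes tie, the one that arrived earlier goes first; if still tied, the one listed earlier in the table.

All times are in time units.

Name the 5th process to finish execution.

Timeline: | T2 0-1 | T3 1-3 | T4 3-7 | T2 7-8 | T6 8-15 | T2 15-25 | T5 25-36 | T1 36-49 |
Completion: T1=49  T2=25  T3=3  T4=7  T5=36  T6=15
Finish order: T3 → T4 → T6 → T2 → T5 → T1

T5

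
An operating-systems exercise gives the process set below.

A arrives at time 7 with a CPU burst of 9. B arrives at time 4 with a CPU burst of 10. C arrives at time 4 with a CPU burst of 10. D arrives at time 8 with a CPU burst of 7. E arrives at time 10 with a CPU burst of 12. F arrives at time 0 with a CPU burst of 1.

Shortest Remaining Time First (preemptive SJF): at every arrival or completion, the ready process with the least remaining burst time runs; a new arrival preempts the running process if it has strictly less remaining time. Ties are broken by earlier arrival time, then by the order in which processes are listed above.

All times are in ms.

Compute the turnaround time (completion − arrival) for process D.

13

Gantt: | F 0-1 | idle 1-4 | B 4-14 | D 14-21 | A 21-30 | C 30-40 | E 40-52 |
Completion: A=30  B=14  C=40  D=21  E=52  F=1
Turnaround (C−A): A=23  B=10  C=36  D=13  E=42  F=1
Turnaround(D) = completion − arrival = 21 − 8 = 13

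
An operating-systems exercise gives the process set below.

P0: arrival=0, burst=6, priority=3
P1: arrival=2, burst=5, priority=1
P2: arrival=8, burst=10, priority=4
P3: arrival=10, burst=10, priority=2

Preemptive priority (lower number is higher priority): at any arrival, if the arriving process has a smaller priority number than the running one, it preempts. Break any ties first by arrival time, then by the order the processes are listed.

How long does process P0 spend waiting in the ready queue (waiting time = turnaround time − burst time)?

Gantt: | P0 0-2 | P1 2-7 | P0 7-10 | P3 10-20 | P0 20-21 | P2 21-31 |
Completion: P0=21  P1=7  P2=31  P3=20
Turnaround (C−A): P0=21  P1=5  P2=23  P3=10
Waiting(P0) = turnaround − burst = 21 − 6 = 15

15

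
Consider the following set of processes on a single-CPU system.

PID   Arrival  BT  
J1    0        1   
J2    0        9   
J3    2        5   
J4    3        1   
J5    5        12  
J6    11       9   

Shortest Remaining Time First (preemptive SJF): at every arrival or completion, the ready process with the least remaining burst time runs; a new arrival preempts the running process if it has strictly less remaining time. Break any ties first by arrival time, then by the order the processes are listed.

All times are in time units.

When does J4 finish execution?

4

Schedule: | J1 0-1 | J2 1-2 | J3 2-3 | J4 3-4 | J3 4-8 | J2 8-16 | J6 16-25 | J5 25-37 |
Completion: J1=1  J2=16  J3=8  J4=4  J5=37  J6=25
Turnaround (C−A): J1=1  J2=16  J3=6  J4=1  J5=32  J6=14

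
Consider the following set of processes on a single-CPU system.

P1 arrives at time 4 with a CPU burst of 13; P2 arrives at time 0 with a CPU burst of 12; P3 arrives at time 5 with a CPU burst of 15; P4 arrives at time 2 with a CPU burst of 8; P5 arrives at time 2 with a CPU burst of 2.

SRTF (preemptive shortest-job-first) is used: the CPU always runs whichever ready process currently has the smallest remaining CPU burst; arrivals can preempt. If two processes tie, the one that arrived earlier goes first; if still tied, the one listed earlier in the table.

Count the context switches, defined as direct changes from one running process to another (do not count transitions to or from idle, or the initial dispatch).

Timeline: | P2 0-2 | P5 2-4 | P4 4-12 | P2 12-22 | P1 22-35 | P3 35-50 |
Completion: P1=35  P2=22  P3=50  P4=12  P5=4

5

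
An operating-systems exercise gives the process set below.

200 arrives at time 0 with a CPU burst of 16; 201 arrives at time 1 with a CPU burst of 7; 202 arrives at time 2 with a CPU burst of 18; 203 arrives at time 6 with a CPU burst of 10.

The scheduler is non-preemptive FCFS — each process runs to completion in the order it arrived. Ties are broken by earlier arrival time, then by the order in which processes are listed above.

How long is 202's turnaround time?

39

Schedule: | 200 0-16 | 201 16-23 | 202 23-41 | 203 41-51 |
Completion: 200=16  201=23  202=41  203=51
Turnaround(202) = completion − arrival = 41 − 2 = 39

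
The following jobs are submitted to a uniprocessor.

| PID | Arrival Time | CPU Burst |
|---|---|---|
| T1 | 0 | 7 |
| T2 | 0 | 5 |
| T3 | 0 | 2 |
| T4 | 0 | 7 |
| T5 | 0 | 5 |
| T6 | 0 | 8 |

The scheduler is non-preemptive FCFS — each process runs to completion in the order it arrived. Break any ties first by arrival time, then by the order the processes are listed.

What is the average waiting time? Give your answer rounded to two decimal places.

Timeline: | T1 0-7 | T2 7-12 | T3 12-14 | T4 14-21 | T5 21-26 | T6 26-34 |
Completion: T1=7  T2=12  T3=14  T4=21  T5=26  T6=34
Turnaround (C−A): T1=7  T2=12  T3=14  T4=21  T5=26  T6=34
Waiting times: T1=0, T2=7, T3=12, T4=14, T5=21, T6=26
Average waiting = (0+7+12+14+21+26) / 6 = 80/6 = 13.33

13.33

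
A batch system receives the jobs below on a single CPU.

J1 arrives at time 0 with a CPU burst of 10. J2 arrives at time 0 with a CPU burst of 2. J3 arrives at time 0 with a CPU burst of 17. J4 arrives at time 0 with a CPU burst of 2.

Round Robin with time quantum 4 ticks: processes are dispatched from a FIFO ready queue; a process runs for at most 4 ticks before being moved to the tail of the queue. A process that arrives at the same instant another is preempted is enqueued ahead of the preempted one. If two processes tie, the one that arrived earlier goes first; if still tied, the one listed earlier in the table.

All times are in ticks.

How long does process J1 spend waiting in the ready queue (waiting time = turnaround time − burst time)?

12

Gantt: | J1 0-4 | J2 4-6 | J3 6-10 | J4 10-12 | J1 12-16 | J3 16-20 | J1 20-22 | J3 22-31 |
Completion: J1=22  J2=6  J3=31  J4=12
Waiting(J1) = turnaround − burst = 22 − 10 = 12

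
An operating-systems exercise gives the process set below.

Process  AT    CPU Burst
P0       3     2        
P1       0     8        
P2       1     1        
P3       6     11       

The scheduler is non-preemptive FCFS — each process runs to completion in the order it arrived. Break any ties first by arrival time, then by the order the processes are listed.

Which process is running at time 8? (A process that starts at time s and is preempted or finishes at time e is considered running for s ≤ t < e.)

P2

Timeline: | P1 0-8 | P2 8-9 | P0 9-11 | P3 11-22 |
Completion: P0=11  P1=8  P2=9  P3=22
Turnaround (C−A): P0=8  P1=8  P2=8  P3=16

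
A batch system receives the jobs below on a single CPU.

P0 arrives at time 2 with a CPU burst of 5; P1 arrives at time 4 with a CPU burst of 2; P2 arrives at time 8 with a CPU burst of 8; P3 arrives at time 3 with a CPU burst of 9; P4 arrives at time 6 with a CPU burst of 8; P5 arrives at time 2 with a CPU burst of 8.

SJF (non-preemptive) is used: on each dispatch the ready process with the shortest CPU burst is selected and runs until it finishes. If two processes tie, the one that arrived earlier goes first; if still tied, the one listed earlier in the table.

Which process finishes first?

Schedule: | idle 0-2 | P0 2-7 | P1 7-9 | P5 9-17 | P4 17-25 | P2 25-33 | P3 33-42 |
Completion: P0=7  P1=9  P2=33  P3=42  P4=25  P5=17
Turnaround (C−A): P0=5  P1=5  P2=25  P3=39  P4=19  P5=15
Finish order: P0 → P1 → P5 → P4 → P2 → P3

P0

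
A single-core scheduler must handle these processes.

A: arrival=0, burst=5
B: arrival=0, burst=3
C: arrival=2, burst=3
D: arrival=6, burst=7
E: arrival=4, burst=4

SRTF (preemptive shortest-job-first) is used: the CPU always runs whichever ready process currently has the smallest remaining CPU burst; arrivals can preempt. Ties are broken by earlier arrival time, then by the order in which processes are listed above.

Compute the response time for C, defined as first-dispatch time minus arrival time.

1

Gantt: | B 0-3 | C 3-6 | E 6-10 | A 10-15 | D 15-22 |
Completion: A=15  B=3  C=6  D=22  E=10
Turnaround (C−A): A=15  B=3  C=4  D=16  E=6
Response(C) = first start − arrival = 3 − 2 = 1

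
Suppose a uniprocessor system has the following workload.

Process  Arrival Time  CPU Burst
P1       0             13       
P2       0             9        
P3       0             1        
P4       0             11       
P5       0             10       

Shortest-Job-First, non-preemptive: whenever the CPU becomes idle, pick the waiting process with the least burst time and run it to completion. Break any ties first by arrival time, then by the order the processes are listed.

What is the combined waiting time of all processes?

62

Schedule: | P3 0-1 | P2 1-10 | P5 10-20 | P4 20-31 | P1 31-44 |
Completion: P1=44  P2=10  P3=1  P4=31  P5=20
Waiting = turnaround − burst: P1=31, P2=1, P3=0, P4=20, P5=10
Total waiting = 31 + 1 + 0 + 20 + 10 = 62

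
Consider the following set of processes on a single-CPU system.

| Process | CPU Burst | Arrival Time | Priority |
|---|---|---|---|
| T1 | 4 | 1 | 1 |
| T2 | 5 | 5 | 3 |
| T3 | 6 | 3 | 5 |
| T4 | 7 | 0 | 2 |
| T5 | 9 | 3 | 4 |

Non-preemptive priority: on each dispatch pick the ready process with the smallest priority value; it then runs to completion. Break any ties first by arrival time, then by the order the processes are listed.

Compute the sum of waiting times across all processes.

47

Schedule: | T4 0-7 | T1 7-11 | T2 11-16 | T5 16-25 | T3 25-31 |
Completion: T1=11  T2=16  T3=31  T4=7  T5=25
Waiting = turnaround − burst: T1=6, T2=6, T3=22, T4=0, T5=13
Total waiting = 6 + 6 + 22 + 0 + 13 = 47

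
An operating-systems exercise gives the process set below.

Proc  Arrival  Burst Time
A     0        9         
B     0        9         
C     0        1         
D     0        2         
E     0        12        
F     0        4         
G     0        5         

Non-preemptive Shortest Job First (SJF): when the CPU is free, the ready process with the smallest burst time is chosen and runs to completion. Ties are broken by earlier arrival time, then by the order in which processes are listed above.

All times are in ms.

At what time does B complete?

30

Timeline: | C 0-1 | D 1-3 | F 3-7 | G 7-12 | A 12-21 | B 21-30 | E 30-42 |
Completion: A=21  B=30  C=1  D=3  E=42  F=7  G=12
Turnaround (C−A): A=21  B=30  C=1  D=3  E=42  F=7  G=12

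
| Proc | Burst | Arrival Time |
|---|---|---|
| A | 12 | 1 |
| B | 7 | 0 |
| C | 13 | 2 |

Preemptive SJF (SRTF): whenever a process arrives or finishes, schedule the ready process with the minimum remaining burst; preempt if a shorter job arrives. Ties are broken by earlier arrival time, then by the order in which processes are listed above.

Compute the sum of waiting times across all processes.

23

Timeline: | B 0-7 | A 7-19 | C 19-32 |
Completion: A=19  B=7  C=32
Waiting = turnaround − burst: A=6, B=0, C=17
Total waiting = 6 + 0 + 17 = 23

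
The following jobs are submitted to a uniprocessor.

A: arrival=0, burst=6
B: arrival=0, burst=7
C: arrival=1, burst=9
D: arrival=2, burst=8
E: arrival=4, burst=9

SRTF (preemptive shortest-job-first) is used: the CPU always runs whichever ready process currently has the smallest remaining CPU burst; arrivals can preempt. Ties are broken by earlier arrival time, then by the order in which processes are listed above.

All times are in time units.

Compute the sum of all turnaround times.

102

Schedule: | A 0-6 | B 6-13 | D 13-21 | C 21-30 | E 30-39 |
Completion: A=6  B=13  C=30  D=21  E=39
Turnaround (C−A): A=6  B=13  C=29  D=19  E=35
Turnaround = completion − arrival: A=6, B=13, C=29, D=19, E=35
Total turnaround = 6 + 13 + 29 + 19 + 35 = 102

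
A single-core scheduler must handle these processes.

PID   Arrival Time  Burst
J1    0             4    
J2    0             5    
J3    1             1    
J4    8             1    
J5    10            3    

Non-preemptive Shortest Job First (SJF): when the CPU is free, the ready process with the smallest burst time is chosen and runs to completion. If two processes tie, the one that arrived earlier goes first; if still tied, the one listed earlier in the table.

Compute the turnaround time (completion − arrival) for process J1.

Gantt: | J1 0-4 | J3 4-5 | J2 5-10 | J4 10-11 | J5 11-14 |
Completion: J1=4  J2=10  J3=5  J4=11  J5=14
Turnaround(J1) = completion − arrival = 4 − 0 = 4

4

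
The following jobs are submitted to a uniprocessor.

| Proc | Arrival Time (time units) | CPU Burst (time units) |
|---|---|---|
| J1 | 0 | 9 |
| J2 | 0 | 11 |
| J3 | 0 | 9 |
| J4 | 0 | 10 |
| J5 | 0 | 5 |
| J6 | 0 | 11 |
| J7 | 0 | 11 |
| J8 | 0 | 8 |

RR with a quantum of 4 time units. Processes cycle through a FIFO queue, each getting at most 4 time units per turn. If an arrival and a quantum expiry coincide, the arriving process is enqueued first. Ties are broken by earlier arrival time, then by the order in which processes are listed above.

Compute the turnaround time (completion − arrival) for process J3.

Timeline: | J1 0-4 | J2 4-8 | J3 8-12 | J4 12-16 | J5 16-20 | J6 20-24 | J7 24-28 | J8 28-32 | J1 32-36 | J2 36-40 | J3 40-44 | J4 44-48 | J5 48-49 | J6 49-53 | J7 53-57 | J8 57-61 | J1 61-62 | J2 62-65 | J3 65-66 | J4 66-68 | J6 68-71 | J7 71-74 |
Completion: J1=62  J2=65  J3=66  J4=68  J5=49  J6=71  J7=74  J8=61
Turnaround(J3) = completion − arrival = 66 − 0 = 66

66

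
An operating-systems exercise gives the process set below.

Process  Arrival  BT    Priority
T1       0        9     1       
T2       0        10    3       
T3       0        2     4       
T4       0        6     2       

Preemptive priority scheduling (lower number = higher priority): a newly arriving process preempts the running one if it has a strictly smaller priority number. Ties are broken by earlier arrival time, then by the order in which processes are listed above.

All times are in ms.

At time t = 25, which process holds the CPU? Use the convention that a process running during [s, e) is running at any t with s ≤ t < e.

Schedule: | T1 0-9 | T4 9-15 | T2 15-25 | T3 25-27 |
Completion: T1=9  T2=25  T3=27  T4=15
Turnaround (C−A): T1=9  T2=25  T3=27  T4=15

T3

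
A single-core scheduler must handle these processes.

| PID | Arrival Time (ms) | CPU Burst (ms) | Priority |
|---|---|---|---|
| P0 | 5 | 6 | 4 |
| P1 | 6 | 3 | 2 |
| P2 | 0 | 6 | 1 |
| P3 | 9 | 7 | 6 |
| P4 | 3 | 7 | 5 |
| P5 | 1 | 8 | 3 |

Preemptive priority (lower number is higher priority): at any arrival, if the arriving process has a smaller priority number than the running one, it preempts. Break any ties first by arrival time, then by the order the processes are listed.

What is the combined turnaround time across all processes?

98

Schedule: | P2 0-6 | P1 6-9 | P5 9-17 | P0 17-23 | P4 23-30 | P3 30-37 |
Completion: P0=23  P1=9  P2=6  P3=37  P4=30  P5=17
Turnaround = completion − arrival: P0=18, P1=3, P2=6, P3=28, P4=27, P5=16
Total turnaround = 18 + 3 + 6 + 28 + 27 + 16 = 98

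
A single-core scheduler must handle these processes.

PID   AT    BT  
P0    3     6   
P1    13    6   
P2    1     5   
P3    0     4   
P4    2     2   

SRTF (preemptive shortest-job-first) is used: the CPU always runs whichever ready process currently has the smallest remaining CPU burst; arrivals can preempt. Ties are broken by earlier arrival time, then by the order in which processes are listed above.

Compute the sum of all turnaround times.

Timeline: | P3 0-4 | P4 4-6 | P2 6-11 | P0 11-17 | P1 17-23 |
Completion: P0=17  P1=23  P2=11  P3=4  P4=6
Turnaround = completion − arrival: P0=14, P1=10, P2=10, P3=4, P4=4
Total turnaround = 14 + 10 + 10 + 4 + 4 = 42

42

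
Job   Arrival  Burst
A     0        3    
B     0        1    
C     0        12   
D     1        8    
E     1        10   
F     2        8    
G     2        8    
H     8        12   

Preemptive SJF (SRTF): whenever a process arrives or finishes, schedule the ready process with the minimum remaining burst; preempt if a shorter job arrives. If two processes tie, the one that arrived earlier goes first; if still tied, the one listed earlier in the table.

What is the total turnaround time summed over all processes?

Timeline: | B 0-1 | A 1-4 | D 4-12 | F 12-20 | G 20-28 | E 28-38 | C 38-50 | H 50-62 |
Completion: A=4  B=1  C=50  D=12  E=38  F=20  G=28  H=62
Turnaround (C−A): A=4  B=1  C=50  D=11  E=37  F=18  G=26  H=54
Turnaround = completion − arrival: A=4, B=1, C=50, D=11, E=37, F=18, G=26, H=54
Total turnaround = 4 + 1 + 50 + 11 + 37 + 18 + 26 + 54 = 201

201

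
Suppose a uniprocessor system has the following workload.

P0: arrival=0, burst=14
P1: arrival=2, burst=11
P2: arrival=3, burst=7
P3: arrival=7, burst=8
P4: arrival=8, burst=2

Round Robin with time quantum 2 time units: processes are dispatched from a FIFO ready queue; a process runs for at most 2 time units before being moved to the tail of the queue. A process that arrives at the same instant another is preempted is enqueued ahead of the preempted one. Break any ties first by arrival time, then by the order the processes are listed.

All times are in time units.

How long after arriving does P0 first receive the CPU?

Schedule: | P0 0-2 | P1 2-4 | P0 4-6 | P2 6-8 | P1 8-10 | P0 10-12 | P3 12-14 | P4 14-16 | P2 16-18 | P1 18-20 | P0 20-22 | P3 22-24 | P2 24-26 | P1 26-28 | P0 28-30 | P3 30-32 | P2 32-33 | P1 33-35 | P0 35-37 | P3 37-39 | P1 39-40 | P0 40-42 |
Completion: P0=42  P1=40  P2=33  P3=39  P4=16
Response(P0) = first start − arrival = 0 − 0 = 0

0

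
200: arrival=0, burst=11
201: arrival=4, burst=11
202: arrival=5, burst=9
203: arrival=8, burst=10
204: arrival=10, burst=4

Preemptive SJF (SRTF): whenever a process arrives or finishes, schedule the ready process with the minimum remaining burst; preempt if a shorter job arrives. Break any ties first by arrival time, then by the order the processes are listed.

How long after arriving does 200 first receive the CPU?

Timeline: | 200 0-11 | 204 11-15 | 202 15-24 | 203 24-34 | 201 34-45 |
Completion: 200=11  201=45  202=24  203=34  204=15
Turnaround (C−A): 200=11  201=41  202=19  203=26  204=5
Response(200) = first start − arrival = 0 − 0 = 0

0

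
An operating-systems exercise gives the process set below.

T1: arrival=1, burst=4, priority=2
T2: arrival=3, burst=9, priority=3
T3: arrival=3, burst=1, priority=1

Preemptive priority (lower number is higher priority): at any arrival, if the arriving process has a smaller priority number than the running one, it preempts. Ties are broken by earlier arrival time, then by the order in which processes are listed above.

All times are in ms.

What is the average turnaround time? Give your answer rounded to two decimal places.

6.00

Schedule: | idle 0-1 | T1 1-3 | T3 3-4 | T1 4-6 | T2 6-15 |
Completion: T1=6  T2=15  T3=4
Turnaround (C−A): T1=5  T2=12  T3=1
Turnaround times: T1=5, T2=12, T3=1
Average turnaround = (5+12+1) / 3 = 18/3 = 6.00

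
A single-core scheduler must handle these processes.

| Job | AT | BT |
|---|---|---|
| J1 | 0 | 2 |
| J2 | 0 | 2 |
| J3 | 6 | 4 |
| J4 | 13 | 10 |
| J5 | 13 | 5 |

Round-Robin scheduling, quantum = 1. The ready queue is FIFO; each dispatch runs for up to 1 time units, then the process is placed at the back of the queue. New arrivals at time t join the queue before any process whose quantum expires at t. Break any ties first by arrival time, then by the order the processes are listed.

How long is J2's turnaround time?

Gantt: | J1 0-1 | J2 1-2 | J1 2-3 | J2 3-4 | idle 4-6 | J3 6-10 | idle 10-13 | J4 13-14 | J5 14-15 | J4 15-16 | J5 16-17 | J4 17-18 | J5 18-19 | J4 19-20 | J5 20-21 | J4 21-22 | J5 22-23 | J4 23-28 |
Completion: J1=3  J2=4  J3=10  J4=28  J5=23
Turnaround (C−A): J1=3  J2=4  J3=4  J4=15  J5=10
Turnaround(J2) = completion − arrival = 4 − 0 = 4

4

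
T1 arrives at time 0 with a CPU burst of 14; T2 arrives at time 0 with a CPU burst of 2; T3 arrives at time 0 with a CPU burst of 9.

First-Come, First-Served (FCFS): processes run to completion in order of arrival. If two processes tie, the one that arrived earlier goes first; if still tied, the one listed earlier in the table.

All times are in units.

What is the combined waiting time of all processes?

Gantt: | T1 0-14 | T2 14-16 | T3 16-25 |
Completion: T1=14  T2=16  T3=25
Turnaround (C−A): T1=14  T2=16  T3=25
Waiting = turnaround − burst: T1=0, T2=14, T3=16
Total waiting = 0 + 14 + 16 = 30

30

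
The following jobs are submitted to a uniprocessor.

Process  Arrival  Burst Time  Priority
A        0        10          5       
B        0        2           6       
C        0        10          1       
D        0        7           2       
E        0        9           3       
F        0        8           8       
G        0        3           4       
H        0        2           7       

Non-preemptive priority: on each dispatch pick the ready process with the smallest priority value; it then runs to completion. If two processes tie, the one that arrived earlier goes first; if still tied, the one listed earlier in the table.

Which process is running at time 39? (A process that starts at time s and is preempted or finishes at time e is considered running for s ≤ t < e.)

Schedule: | C 0-10 | D 10-17 | E 17-26 | G 26-29 | A 29-39 | B 39-41 | H 41-43 | F 43-51 |
Completion: A=39  B=41  C=10  D=17  E=26  F=51  G=29  H=43
Turnaround (C−A): A=39  B=41  C=10  D=17  E=26  F=51  G=29  H=43

B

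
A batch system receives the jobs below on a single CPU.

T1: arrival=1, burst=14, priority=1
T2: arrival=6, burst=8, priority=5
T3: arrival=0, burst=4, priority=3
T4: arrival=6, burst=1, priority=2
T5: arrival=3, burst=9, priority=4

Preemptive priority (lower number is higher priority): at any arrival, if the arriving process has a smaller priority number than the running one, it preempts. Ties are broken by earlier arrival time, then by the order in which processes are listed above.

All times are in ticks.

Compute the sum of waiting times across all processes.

Timeline: | T3 0-1 | T1 1-15 | T4 15-16 | T3 16-19 | T5 19-28 | T2 28-36 |
Completion: T1=15  T2=36  T3=19  T4=16  T5=28
Turnaround (C−A): T1=14  T2=30  T3=19  T4=10  T5=25
Waiting = turnaround − burst: T1=0, T2=22, T3=15, T4=9, T5=16
Total waiting = 0 + 22 + 15 + 9 + 16 = 62

62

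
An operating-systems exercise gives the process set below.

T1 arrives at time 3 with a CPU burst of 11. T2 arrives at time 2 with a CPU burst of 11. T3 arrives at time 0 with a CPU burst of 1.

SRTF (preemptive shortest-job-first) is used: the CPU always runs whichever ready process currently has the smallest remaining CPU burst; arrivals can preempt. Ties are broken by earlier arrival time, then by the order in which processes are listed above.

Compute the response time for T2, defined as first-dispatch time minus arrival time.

0

Schedule: | T3 0-1 | idle 1-2 | T2 2-13 | T1 13-24 |
Completion: T1=24  T2=13  T3=1
Response(T2) = first start − arrival = 2 − 2 = 0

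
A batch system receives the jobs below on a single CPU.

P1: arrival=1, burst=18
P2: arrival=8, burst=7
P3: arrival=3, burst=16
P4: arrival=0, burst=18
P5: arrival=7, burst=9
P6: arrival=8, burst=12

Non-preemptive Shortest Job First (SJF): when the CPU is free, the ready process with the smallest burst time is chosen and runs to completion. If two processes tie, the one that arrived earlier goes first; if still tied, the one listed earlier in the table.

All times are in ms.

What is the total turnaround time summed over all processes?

238

Gantt: | P4 0-18 | P2 18-25 | P5 25-34 | P6 34-46 | P3 46-62 | P1 62-80 |
Completion: P1=80  P2=25  P3=62  P4=18  P5=34  P6=46
Turnaround = completion − arrival: P1=79, P2=17, P3=59, P4=18, P5=27, P6=38
Total turnaround = 79 + 17 + 59 + 18 + 27 + 38 = 238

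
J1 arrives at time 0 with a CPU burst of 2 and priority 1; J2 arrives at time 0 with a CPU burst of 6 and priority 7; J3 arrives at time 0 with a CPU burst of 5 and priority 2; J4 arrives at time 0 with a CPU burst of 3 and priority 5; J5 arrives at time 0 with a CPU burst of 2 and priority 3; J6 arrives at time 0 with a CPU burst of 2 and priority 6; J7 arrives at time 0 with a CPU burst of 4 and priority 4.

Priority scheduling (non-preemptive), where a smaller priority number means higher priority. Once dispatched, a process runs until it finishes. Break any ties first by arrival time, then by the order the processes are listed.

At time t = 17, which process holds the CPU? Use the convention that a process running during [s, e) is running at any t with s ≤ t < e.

J6

Timeline: | J1 0-2 | J3 2-7 | J5 7-9 | J7 9-13 | J4 13-16 | J6 16-18 | J2 18-24 |
Completion: J1=2  J2=24  J3=7  J4=16  J5=9  J6=18  J7=13
Turnaround (C−A): J1=2  J2=24  J3=7  J4=16  J5=9  J6=18  J7=13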